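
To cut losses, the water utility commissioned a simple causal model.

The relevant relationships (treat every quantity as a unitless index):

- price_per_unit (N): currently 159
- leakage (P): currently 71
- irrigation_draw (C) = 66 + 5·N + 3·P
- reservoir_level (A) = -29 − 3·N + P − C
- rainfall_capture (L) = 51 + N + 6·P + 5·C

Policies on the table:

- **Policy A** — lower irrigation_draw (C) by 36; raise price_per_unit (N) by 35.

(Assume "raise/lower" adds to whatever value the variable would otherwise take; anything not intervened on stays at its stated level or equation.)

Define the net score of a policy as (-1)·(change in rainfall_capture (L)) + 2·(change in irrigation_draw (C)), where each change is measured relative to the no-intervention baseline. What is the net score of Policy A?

Baseline:
  N = 159
  P = 71
  C = 66 + 5·159 + 3·71 = 1074
  L = 51 + 159 + 6·71 + 5·1074 = 6006
Policy A (C − 36, N + 35):
  N = 159 + 35 = 194
  P = 71
  C = 66 + 5·194 + 3·71 (−36 from intervention) = 1213
  L = 51 + 194 + 6·71 + 5·1213 = 6736
ΔL = 6736 − 6006 = 730; ΔC = 1213 − 1074 = 139
Score = (-1)·730 + 2·139 = -452

-452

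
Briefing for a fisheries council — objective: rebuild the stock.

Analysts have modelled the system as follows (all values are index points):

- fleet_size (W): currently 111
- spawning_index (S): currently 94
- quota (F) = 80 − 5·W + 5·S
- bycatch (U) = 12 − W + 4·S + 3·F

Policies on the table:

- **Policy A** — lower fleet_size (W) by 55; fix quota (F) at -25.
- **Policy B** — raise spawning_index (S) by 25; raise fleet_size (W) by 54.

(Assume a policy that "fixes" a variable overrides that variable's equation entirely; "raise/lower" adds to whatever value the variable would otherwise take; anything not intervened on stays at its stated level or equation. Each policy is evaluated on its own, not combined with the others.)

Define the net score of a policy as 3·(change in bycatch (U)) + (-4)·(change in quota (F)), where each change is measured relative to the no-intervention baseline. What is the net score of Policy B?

Baseline:
  W = 111
  S = 94
  F = 80 − 5·111 + 5·94 = -5
  U = 12 − 111 + 4·94 + 3·(-5) = 262
Policy B (S + 25, W + 54):
  W = 111 + 54 = 165
  S = 94 + 25 = 119
  F = 80 − 5·165 + 5·119 = -150
  U = 12 − 165 + 4·119 + 3·(-150) = -127
ΔU = -127 − 262 = -389; ΔF = -150 − (-5) = -145
Score = 3·(-389) + (-4)·(-145) = -587

-587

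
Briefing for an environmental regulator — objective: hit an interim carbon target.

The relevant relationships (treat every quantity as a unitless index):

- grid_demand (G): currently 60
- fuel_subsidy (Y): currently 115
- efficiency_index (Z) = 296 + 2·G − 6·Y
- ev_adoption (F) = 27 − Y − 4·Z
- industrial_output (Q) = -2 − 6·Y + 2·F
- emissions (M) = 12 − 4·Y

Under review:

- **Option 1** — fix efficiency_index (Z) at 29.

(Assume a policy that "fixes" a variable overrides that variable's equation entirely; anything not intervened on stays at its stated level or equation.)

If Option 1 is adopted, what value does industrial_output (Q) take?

-1100

Option 1 (Z := 29):
  G = 60
  Y = 115
  Z = 29
  F = 27 − 115 − 4·29 = -204
  Q = -2 − 6·115 + 2·(-204) = -1100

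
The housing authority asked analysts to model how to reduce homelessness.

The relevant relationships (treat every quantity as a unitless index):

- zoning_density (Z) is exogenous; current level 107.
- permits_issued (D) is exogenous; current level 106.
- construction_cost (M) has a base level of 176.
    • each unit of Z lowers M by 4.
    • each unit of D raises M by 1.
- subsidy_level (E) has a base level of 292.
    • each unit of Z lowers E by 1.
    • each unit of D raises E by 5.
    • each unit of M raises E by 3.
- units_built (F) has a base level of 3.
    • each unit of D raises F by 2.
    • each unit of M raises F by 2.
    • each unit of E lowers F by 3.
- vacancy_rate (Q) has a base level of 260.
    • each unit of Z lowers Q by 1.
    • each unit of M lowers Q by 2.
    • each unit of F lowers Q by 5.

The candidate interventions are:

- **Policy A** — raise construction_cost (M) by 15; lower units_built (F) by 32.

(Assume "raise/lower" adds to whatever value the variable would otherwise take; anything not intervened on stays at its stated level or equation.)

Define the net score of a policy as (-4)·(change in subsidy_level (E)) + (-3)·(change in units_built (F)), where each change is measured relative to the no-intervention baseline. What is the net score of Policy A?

231

Baseline:
  Z = 107
  D = 106
  M = 176 − 4·107 + 106 = -146
  E = 292 − 107 + 5·106 + 3·(-146) = 277
  F = 3 + 2·106 + 2·(-146) − 3·277 = -908
Policy A (M + 15, F − 32):
  Z = 107
  D = 106
  M = 176 − 4·107 + 106 (+15 from intervention) = -131
  E = 292 − 107 + 5·106 + 3·(-131) = 322
  F = 3 + 2·106 + 2·(-131) − 3·322 (−32 from intervention) = -1045
ΔE = 322 − 277 = 45; ΔF = -1045 − (-908) = -137
Score = (-4)·45 + (-3)·(-137) = 231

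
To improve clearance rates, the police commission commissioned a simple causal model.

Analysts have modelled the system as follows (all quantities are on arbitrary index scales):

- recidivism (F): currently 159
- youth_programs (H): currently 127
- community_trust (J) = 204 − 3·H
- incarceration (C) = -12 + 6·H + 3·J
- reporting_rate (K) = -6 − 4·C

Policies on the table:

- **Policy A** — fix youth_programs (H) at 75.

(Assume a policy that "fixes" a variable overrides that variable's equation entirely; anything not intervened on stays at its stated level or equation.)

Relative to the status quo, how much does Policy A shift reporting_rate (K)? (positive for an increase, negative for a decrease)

Baseline:
  H = 127
  J = 204 − 3·127 = -177
  C = -12 + 6·127 + 3·(-177) = 219
  K = -6 − 4·219 = -882
Policy A (H := 75):
  H = 75
  J = 204 − 3·75 = -21
  C = -12 + 6·75 + 3·(-21) = 375
  K = -6 − 4·375 = -1506
Change in K: -1506 − (-882) = -624

-624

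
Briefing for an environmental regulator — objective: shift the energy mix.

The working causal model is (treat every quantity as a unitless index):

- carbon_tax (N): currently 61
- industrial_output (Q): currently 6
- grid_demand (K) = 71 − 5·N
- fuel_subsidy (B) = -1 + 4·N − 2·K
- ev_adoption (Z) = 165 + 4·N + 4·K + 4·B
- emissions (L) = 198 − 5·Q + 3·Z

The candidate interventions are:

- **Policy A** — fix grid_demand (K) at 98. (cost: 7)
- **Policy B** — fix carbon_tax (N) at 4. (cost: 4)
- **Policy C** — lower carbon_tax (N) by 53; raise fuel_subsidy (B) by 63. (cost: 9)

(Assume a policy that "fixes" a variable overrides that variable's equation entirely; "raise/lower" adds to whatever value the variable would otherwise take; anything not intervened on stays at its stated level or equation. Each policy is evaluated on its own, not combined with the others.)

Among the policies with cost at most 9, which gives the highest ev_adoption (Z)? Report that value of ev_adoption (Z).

989

Policy A (K := 98):
  N = 61
  K = 98
  B = -1 + 4·61 − 2·98 = 47
  Z = 165 + 4·61 + 4·98 + 4·47 = 989
Policy B (N := 4):
  N = 4
  K = 71 − 5·4 = 51
  B = -1 + 4·4 − 2·51 = -87
  Z = 165 + 4·4 + 4·51 + 4·(-87) = 37
Policy C (N − 53, B + 63):
  N = 61 − 53 = 8
  K = 71 − 5·8 = 31
  B = -1 + 4·8 − 2·31 (+63 from intervention) = 32
  Z = 165 + 4·8 + 4·31 + 4·32 = 449
Comparing — Policy A: Z=989, Policy B: Z=37, Policy C: Z=449. Highest is 989 (Policy A).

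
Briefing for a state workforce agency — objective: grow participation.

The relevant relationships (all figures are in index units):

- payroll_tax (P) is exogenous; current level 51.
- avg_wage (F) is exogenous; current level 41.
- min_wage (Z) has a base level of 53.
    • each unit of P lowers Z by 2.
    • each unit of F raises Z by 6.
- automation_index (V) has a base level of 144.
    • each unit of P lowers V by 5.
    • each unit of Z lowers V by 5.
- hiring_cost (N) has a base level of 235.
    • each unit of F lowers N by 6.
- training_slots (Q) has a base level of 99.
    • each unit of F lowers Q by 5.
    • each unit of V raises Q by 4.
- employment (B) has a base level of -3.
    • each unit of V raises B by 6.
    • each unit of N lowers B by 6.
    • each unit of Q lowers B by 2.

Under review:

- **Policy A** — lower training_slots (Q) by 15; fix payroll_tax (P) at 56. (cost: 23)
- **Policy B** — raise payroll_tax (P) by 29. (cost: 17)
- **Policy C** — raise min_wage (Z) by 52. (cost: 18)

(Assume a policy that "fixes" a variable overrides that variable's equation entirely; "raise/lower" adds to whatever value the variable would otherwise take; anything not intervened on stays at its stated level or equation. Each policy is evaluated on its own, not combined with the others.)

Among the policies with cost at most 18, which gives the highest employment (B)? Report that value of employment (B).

2987

Policy B (P + 29):
  P = 51 + 29 = 80
  F = 41
  Z = 53 − 2·80 + 6·41 = 139
  V = 144 − 5·80 − 5·139 = -951
  N = 235 − 6·41 = -11
  Q = 99 − 5·41 + 4·(-951) = -3910
  B = -3 + 6·(-951) − 6·(-11) − 2·(-3910) = 2177
Policy C (Z + 52):
  P = 51
  F = 41
  Z = 53 − 2·51 + 6·41 (+52 from intervention) = 249
  V = 144 − 5·51 − 5·249 = -1356
  N = 235 − 6·41 = -11
  Q = 99 − 5·41 + 4·(-1356) = -5530
  B = -3 + 6·(-1356) − 6·(-11) − 2·(-5530) = 2987
Comparing — Policy B: B=2177, Policy C: B=2987. Highest is 2987 (Policy C).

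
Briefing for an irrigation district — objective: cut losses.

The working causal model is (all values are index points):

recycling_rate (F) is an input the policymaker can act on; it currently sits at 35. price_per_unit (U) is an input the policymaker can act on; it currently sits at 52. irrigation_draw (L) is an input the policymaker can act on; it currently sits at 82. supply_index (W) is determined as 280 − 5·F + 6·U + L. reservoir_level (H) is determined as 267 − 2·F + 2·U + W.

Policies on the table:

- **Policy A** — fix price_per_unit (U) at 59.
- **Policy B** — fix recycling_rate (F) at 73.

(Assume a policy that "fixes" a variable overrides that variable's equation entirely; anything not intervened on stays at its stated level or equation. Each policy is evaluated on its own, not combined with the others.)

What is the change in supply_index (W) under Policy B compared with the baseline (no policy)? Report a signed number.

Baseline:
  F = 35
  U = 52
  L = 82
  W = 280 − 5·35 + 6·52 + 82 = 499
Policy B (F := 73):
  F = 73
  U = 52
  L = 82
  W = 280 − 5·73 + 6·52 + 82 = 309
Change in W: 309 − 499 = -190

-190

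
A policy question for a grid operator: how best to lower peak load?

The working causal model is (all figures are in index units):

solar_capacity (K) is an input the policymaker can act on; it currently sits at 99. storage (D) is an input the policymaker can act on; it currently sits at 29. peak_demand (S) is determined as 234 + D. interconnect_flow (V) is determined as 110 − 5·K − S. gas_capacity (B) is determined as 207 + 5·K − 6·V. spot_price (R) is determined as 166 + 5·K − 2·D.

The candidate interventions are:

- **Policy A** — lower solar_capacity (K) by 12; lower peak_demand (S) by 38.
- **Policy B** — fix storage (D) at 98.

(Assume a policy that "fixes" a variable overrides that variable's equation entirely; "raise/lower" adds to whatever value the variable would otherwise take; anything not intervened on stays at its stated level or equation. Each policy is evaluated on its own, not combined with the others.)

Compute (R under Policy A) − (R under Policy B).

78

Policy A (K − 12, S − 38):
  K = 99 − 12 = 87
  D = 29
  R = 166 + 5·87 − 2·29 = 543
Policy B (D := 98):
  K = 99
  D = 98
  R = 166 + 5·99 − 2·98 = 465
R: 543 − 465 = 78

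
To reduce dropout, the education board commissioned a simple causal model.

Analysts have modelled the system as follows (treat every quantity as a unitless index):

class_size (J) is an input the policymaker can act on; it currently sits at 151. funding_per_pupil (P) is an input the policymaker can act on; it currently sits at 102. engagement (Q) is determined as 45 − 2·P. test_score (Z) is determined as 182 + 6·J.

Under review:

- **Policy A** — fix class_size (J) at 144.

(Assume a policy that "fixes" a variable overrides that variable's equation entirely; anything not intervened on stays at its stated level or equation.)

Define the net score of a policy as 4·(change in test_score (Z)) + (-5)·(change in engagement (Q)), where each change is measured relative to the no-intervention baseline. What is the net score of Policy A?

Baseline:
  J = 151
  P = 102
  Q = 45 − 2·102 = -159
  Z = 182 + 6·151 = 1088
Policy A (J := 144):
  J = 144
  P = 102
  Q = 45 − 2·102 = -159
  Z = 182 + 6·144 = 1046
ΔZ = 1046 − 1088 = -42; ΔQ = -159 − (-159) = 0
Score = 4·(-42) + (-5)·0 = -168

-168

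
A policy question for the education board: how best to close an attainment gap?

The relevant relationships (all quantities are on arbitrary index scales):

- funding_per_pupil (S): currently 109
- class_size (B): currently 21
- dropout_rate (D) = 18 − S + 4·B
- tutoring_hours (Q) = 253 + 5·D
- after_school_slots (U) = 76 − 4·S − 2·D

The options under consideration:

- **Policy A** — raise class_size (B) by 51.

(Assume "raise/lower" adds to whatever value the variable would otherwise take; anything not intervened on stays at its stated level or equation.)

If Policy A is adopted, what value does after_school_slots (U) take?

-754

Policy A (B + 51):
  S = 109
  B = 21 + 51 = 72
  D = 18 − 109 + 4·72 = 197
  U = 76 − 4·109 − 2·197 = -754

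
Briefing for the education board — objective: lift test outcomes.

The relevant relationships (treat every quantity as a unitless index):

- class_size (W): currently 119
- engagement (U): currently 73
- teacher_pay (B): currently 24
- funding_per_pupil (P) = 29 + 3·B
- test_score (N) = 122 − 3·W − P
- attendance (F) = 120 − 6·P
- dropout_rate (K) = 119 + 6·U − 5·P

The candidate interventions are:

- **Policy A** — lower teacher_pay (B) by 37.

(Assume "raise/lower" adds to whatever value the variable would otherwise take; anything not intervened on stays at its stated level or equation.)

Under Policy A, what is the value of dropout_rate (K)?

607

Policy A (B − 37):
  U = 73
  B = 24 − 37 = -13
  P = 29 + 3·(-13) = -10
  K = 119 + 6·73 − 5·(-10) = 607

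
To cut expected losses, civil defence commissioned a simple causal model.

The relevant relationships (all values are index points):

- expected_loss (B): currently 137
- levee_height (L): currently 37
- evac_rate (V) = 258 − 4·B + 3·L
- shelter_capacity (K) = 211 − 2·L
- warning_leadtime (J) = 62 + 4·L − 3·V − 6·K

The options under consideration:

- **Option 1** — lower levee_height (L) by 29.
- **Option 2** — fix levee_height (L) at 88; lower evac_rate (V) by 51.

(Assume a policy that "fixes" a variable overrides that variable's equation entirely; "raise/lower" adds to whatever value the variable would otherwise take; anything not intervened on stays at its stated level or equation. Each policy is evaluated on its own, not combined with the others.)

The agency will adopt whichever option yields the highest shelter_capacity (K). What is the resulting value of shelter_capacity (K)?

Option 1 (L − 29):
  L = 37 − 29 = 8
  K = 211 − 2·8 = 195
Option 2 (L := 88, V − 51):
  L = 88
  K = 211 − 2·88 = 35
Comparing — Option 1: K=195, Option 2: K=35. Highest is 195 (Option 1).

195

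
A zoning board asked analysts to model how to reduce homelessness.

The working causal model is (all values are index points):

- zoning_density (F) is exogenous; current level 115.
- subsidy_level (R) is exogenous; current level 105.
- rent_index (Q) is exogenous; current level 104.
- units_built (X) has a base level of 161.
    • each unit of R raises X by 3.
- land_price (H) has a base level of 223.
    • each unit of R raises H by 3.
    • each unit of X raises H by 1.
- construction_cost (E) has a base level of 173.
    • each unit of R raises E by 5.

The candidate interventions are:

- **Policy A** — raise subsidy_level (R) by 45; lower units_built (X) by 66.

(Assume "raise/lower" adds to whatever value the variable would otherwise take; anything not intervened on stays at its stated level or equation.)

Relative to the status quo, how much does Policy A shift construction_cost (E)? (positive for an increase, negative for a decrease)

Baseline:
  R = 105
  E = 173 + 5·105 = 698
Policy A (R + 45, X − 66):
  R = 105 + 45 = 150
  E = 173 + 5·150 = 923
Change in E: 923 − 698 = 225

225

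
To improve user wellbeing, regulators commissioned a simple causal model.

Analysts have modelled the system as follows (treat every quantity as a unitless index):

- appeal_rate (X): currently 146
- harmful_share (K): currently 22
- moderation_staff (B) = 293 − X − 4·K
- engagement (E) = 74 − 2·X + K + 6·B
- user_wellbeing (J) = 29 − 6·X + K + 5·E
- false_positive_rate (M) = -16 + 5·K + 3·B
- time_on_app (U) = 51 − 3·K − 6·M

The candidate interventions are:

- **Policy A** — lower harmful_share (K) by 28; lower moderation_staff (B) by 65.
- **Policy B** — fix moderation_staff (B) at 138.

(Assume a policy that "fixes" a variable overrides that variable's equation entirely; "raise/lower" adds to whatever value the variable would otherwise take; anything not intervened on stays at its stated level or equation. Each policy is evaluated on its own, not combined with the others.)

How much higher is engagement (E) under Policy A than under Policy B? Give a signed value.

-220

Policy A (K − 28, B − 65):
  X = 146
  K = 22 − 28 = -6
  B = 293 − 146 − 4·(-6) (−65 from intervention) = 106
  E = 74 − 2·146 + (-6) + 6·106 = 412
Policy B (B := 138):
  X = 146
  K = 22
  B = 138
  E = 74 − 2·146 + 22 + 6·138 = 632
E: 412 − 632 = -220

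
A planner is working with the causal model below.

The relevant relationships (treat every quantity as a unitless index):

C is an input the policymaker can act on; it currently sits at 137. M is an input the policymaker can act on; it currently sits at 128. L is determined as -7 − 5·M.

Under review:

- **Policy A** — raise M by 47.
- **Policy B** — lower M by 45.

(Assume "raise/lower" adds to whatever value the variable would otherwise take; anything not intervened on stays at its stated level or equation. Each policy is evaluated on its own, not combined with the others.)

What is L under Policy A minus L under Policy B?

Policy A (M + 47):
  M = 128 + 47 = 175
  L = -7 − 5·175 = -882
Policy B (M − 45):
  M = 128 − 45 = 83
  L = -7 − 5·83 = -422
L: -882 − (-422) = -460

-460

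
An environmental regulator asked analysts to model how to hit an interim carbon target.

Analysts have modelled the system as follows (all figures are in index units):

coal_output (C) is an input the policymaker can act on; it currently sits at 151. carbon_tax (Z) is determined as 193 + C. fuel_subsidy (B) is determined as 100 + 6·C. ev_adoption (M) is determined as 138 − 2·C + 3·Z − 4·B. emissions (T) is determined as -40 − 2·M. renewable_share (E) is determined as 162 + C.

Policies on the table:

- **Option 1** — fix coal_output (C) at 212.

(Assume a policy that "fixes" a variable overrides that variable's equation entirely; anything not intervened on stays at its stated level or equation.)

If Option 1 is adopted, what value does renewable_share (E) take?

374

Option 1 (C := 212):
  C = 212
  E = 162 + 212 = 374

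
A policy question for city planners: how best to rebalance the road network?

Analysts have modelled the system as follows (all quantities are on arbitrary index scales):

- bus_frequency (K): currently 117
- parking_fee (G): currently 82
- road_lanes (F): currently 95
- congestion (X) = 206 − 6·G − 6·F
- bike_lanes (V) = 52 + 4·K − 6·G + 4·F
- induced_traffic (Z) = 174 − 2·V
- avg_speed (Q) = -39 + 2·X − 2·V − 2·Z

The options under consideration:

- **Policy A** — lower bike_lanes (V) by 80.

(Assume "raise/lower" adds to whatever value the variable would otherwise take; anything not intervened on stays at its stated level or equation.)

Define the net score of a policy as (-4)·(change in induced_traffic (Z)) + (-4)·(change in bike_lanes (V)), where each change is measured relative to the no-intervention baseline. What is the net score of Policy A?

Baseline:
  K = 117
  G = 82
  F = 95
  V = 52 + 4·117 − 6·82 + 4·95 = 408
  Z = 174 − 2·408 = -642
Policy A (V − 80):
  K = 117
  G = 82
  F = 95
  V = 52 + 4·117 − 6·82 + 4·95 (−80 from intervention) = 328
  Z = 174 − 2·328 = -482
ΔZ = -482 − (-642) = 160; ΔV = 328 − 408 = -80
Score = (-4)·160 + (-4)·(-80) = -320

-320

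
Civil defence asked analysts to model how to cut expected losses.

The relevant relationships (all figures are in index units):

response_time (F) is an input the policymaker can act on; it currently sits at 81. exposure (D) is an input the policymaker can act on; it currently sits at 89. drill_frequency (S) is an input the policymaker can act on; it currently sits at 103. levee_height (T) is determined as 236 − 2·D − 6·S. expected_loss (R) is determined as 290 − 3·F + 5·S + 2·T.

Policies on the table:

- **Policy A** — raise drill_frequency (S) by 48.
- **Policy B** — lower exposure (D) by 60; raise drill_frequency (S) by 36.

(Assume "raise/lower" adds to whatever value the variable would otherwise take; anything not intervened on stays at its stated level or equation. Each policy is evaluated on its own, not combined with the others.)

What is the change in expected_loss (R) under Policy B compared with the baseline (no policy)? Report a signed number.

Baseline:
  F = 81
  D = 89
  S = 103
  T = 236 − 2·89 − 6·103 = -560
  R = 290 − 3·81 + 5·103 + 2·(-560) = -558
Policy B (D − 60, S + 36):
  F = 81
  D = 89 − 60 = 29
  S = 103 + 36 = 139
  T = 236 − 2·29 − 6·139 = -656
  R = 290 − 3·81 + 5·139 + 2·(-656) = -570
Change in R: -570 − (-558) = -12

-12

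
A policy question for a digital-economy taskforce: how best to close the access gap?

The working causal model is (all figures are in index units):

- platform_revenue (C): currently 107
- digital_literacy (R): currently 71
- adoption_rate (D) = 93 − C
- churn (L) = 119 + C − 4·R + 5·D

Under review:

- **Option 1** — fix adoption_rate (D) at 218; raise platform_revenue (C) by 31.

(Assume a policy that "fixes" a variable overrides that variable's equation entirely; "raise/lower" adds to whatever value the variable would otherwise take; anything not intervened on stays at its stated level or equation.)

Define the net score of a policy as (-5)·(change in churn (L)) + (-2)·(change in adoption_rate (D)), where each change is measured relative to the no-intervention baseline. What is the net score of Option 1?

Baseline:
  C = 107
  R = 71
  D = 93 − 107 = -14
  L = 119 + 107 − 4·71 + 5·(-14) = -128
Option 1 (D := 218, C + 31):
  C = 107 + 31 = 138
  R = 71
  D = 218
  L = 119 + 138 − 4·71 + 5·218 = 1063
ΔL = 1063 − (-128) = 1191; ΔD = 218 − (-14) = 232
Score = (-5)·1191 + (-2)·232 = -6419

-6419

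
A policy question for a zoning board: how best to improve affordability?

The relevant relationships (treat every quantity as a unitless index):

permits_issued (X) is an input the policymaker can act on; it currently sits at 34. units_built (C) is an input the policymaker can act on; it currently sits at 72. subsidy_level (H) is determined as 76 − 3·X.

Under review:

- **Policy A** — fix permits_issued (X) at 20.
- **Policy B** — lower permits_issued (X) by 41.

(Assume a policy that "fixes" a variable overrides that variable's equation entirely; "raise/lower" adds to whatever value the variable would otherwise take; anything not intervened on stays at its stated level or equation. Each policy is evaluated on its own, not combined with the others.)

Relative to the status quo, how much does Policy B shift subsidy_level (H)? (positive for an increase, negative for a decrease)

Baseline:
  X = 34
  H = 76 − 3·34 = -26
Policy B (X − 41):
  X = 34 − 41 = -7
  H = 76 − 3·(-7) = 97
Change in H: 97 − (-26) = 123

123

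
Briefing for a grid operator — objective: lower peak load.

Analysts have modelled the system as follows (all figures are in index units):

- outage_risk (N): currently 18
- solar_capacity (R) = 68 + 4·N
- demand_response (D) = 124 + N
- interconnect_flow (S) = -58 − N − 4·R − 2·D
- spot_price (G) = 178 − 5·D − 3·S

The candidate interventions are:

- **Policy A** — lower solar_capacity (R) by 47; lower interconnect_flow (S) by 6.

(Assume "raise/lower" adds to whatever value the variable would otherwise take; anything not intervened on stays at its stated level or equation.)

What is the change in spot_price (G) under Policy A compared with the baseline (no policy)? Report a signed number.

-546

Baseline:
  N = 18
  R = 68 + 4·18 = 140
  D = 124 + 18 = 142
  S = -58 − 18 − 4·140 − 2·142 = -920
  G = 178 − 5·142 − 3·(-920) = 2228
Policy A (R − 47, S − 6):
  N = 18
  R = 68 + 4·18 (−47 from intervention) = 93
  D = 124 + 18 = 142
  S = -58 − 18 − 4·93 − 2·142 (−6 from intervention) = -738
  G = 178 − 5·142 − 3·(-738) = 1682
Change in G: 1682 − 2228 = -546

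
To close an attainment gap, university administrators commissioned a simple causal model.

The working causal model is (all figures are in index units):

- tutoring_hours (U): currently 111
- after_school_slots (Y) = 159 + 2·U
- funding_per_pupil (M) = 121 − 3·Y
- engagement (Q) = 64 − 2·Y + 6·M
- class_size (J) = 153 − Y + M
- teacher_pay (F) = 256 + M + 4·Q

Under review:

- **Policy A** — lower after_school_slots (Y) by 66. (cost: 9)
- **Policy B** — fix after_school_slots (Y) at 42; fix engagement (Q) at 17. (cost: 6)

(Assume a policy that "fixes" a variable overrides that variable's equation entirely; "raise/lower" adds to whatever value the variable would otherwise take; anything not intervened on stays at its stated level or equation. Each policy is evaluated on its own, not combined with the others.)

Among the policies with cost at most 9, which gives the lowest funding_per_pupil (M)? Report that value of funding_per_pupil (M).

-824

Policy A (Y − 66):
  U = 111
  Y = 159 + 2·111 (−66 from intervention) = 315
  M = 121 − 3·315 = -824
Policy B (Y := 42, Q := 17):
  U = 111
  Y = 42
  M = 121 − 3·42 = -5
Comparing — Policy A: M=-824, Policy B: M=-5. Lowest is -824 (Policy A).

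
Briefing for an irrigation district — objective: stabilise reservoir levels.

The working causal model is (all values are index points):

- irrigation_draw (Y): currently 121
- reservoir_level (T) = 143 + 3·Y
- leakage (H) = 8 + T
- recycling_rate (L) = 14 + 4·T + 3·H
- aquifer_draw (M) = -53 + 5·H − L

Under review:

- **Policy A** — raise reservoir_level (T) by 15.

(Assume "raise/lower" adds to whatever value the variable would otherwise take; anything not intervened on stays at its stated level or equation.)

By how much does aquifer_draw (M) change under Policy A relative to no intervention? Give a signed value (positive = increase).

-30

Baseline:
  Y = 121
  T = 143 + 3·121 = 506
  H = 8 + 506 = 514
  L = 14 + 4·506 + 3·514 = 3580
  M = -53 + 5·514 − 3580 = -1063
Policy A (T + 15):
  Y = 121
  T = 143 + 3·121 (+15 from intervention) = 521
  H = 8 + 521 = 529
  L = 14 + 4·521 + 3·529 = 3685
  M = -53 + 5·529 − 3685 = -1093
Change in M: -1093 − (-1063) = -30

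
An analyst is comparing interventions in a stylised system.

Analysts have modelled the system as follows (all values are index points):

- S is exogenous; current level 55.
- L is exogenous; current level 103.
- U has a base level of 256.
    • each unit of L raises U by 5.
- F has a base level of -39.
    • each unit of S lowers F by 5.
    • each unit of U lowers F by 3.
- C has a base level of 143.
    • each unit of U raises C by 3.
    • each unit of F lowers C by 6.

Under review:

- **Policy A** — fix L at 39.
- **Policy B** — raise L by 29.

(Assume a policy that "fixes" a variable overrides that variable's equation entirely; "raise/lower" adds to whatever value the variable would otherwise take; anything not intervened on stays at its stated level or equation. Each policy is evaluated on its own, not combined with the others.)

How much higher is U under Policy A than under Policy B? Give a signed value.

-465

Policy A (L := 39):
  L = 39
  U = 256 + 5·39 = 451
Policy B (L + 29):
  L = 103 + 29 = 132
  U = 256 + 5·132 = 916
U: 451 − 916 = -465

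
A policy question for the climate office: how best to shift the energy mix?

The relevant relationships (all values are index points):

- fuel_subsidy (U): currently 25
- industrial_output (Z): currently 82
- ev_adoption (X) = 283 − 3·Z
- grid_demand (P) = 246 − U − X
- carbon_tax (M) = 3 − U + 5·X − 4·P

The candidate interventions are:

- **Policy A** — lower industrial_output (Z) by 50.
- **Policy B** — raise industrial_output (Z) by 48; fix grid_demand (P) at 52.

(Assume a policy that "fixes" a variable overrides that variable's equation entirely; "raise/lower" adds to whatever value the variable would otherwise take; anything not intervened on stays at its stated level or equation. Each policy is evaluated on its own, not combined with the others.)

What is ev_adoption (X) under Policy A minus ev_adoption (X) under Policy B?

294

Policy A (Z − 50):
  Z = 82 − 50 = 32
  X = 283 − 3·32 = 187
Policy B (Z + 48, P := 52):
  Z = 82 + 48 = 130
  X = 283 − 3·130 = -107
X: 187 − (-107) = 294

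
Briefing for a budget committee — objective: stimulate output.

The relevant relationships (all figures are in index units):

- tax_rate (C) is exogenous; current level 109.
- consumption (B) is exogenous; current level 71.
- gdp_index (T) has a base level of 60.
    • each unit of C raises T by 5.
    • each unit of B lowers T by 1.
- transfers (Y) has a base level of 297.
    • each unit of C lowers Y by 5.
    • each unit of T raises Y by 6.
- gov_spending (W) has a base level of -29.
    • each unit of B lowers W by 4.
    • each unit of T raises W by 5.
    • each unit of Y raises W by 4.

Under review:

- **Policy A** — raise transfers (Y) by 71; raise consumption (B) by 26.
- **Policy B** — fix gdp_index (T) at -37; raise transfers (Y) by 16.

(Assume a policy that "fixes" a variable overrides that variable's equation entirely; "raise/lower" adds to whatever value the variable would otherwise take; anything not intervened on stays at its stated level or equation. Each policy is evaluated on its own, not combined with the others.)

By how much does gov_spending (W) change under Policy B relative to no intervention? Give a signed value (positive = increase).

-16495

Baseline:
  C = 109
  B = 71
  T = 60 + 5·109 − 71 = 534
  Y = 297 − 5·109 + 6·534 = 2956
  W = -29 − 4·71 + 5·534 + 4·2956 = 14181
Policy B (T := -37, Y + 16):
  C = 109
  B = 71
  T = -37
  Y = 297 − 5·109 + 6·(-37) (+16 from intervention) = -454
  W = -29 − 4·71 + 5·(-37) + 4·(-454) = -2314
Change in W: -2314 − 14181 = -16495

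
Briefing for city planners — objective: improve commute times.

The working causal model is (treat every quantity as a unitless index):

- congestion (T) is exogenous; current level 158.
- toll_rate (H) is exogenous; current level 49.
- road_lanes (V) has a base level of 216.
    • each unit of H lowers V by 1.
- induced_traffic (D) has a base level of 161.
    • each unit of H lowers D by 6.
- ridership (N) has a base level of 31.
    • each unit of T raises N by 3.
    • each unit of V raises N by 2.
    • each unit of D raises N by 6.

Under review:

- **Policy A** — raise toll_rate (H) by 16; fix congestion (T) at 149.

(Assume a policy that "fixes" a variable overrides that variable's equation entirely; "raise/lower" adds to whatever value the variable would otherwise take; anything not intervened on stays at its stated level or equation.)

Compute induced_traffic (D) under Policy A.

Policy A (H + 16, T := 149):
  H = 49 + 16 = 65
  D = 161 − 6·65 = -229

-229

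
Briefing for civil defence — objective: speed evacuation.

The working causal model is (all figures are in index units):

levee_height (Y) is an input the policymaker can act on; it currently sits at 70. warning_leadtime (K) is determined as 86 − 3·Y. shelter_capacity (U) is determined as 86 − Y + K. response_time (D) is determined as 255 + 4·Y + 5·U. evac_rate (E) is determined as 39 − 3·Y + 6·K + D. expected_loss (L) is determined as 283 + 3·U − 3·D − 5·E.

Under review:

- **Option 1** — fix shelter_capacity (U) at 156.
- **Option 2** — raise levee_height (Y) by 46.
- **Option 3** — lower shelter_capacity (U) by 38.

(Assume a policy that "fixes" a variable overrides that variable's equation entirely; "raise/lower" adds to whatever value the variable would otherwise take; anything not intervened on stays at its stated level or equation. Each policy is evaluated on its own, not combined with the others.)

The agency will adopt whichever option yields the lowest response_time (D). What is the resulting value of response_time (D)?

-741

Option 1 (U := 156):
  Y = 70
  K = 86 − 3·70 = -124
  U = 156
  D = 255 + 4·70 + 5·156 = 1315
Option 2 (Y + 46):
  Y = 70 + 46 = 116
  K = 86 − 3·116 = -262
  U = 86 − 116 + (-262) = -292
  D = 255 + 4·116 + 5·(-292) = -741
Option 3 (U − 38):
  Y = 70
  K = 86 − 3·70 = -124
  U = 86 − 70 + (-124) (−38 from intervention) = -146
  D = 255 + 4·70 + 5·(-146) = -195
Comparing — Option 1: D=1315, Option 2: D=-741, Option 3: D=-195. Lowest is -741 (Option 2).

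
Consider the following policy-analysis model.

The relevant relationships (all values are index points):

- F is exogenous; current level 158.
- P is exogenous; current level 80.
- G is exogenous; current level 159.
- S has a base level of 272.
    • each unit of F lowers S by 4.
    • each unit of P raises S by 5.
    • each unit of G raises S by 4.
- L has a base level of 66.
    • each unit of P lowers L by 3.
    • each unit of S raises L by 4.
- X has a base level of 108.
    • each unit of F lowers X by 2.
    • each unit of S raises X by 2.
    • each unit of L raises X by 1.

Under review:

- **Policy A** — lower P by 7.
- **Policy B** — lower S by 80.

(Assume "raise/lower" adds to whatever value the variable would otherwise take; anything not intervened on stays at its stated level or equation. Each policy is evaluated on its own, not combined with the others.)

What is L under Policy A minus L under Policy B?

Policy A (P − 7):
  F = 158
  P = 80 − 7 = 73
  G = 159
  S = 272 − 4·158 + 5·73 + 4·159 = 641
  L = 66 − 3·73 + 4·641 = 2411
Policy B (S − 80):
  F = 158
  P = 80
  G = 159
  S = 272 − 4·158 + 5·80 + 4·159 (−80 from intervention) = 596
  L = 66 − 3·80 + 4·596 = 2210
L: 2411 − 2210 = 201

201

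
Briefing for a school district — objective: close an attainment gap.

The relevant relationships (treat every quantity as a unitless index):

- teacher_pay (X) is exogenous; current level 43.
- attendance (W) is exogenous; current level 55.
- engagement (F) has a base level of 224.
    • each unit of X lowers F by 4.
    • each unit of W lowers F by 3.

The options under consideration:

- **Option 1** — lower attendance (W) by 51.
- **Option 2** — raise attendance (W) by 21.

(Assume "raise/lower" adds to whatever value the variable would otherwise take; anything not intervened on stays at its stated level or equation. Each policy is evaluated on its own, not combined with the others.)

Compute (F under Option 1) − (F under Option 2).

216

Option 1 (W − 51):
  X = 43
  W = 55 − 51 = 4
  F = 224 − 4·43 − 3·4 = 40
Option 2 (W + 21):
  X = 43
  W = 55 + 21 = 76
  F = 224 − 4·43 − 3·76 = -176
F: 40 − (-176) = 216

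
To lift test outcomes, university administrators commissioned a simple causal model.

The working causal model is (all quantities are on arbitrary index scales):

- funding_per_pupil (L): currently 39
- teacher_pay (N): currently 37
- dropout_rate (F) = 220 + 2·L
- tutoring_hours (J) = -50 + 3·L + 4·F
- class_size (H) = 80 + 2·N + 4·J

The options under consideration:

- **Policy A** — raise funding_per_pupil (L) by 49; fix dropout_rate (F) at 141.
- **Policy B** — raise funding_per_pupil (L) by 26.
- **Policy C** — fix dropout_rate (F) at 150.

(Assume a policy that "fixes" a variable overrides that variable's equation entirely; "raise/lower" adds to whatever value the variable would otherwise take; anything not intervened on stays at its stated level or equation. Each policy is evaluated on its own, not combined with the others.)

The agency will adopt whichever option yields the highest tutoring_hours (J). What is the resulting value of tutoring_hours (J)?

1545

Policy A (L + 49, F := 141):
  L = 39 + 49 = 88
  F = 141
  J = -50 + 3·88 + 4·141 = 778
Policy B (L + 26):
  L = 39 + 26 = 65
  F = 220 + 2·65 = 350
  J = -50 + 3·65 + 4·350 = 1545
Policy C (F := 150):
  L = 39
  F = 150
  J = -50 + 3·39 + 4·150 = 667
Comparing — Policy A: J=778, Policy B: J=1545, Policy C: J=667. Highest is 1545 (Policy B).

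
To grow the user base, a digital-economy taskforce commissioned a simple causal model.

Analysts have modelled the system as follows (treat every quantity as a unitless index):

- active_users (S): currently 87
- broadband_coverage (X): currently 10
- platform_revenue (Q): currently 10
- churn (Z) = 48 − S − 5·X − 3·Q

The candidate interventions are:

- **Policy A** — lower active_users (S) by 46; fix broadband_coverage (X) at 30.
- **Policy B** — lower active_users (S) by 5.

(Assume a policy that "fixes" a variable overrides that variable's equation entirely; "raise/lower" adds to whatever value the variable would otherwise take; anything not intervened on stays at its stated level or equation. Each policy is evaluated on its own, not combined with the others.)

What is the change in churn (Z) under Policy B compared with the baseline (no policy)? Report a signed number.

5

Baseline:
  S = 87
  X = 10
  Q = 10
  Z = 48 − 87 − 5·10 − 3·10 = -119
Policy B (S − 5):
  S = 87 − 5 = 82
  X = 10
  Q = 10
  Z = 48 − 82 − 5·10 − 3·10 = -114
Change in Z: -114 − (-119) = 5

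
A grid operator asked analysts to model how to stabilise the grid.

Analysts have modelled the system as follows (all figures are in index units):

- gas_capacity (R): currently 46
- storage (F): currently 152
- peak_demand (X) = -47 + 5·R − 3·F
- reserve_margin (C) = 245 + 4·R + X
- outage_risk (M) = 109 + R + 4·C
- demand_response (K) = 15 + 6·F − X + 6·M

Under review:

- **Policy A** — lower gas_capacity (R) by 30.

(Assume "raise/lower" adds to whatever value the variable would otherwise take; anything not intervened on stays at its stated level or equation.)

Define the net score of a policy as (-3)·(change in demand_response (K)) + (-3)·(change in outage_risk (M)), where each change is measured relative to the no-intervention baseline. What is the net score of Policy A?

22860

Baseline:
  R = 46
  F = 152
  X = -47 + 5·46 − 3·152 = -273
  C = 245 + 4·46 + (-273) = 156
  M = 109 + 46 + 4·156 = 779
  K = 15 + 6·152 − (-273) + 6·779 = 5874
Policy A (R − 30):
  R = 46 − 30 = 16
  F = 152
  X = -47 + 5·16 − 3·152 = -423
  C = 245 + 4·16 + (-423) = -114
  M = 109 + 16 + 4·(-114) = -331
  K = 15 + 6·152 − (-423) + 6·(-331) = -636
ΔK = -636 − 5874 = -6510; ΔM = -331 − 779 = -1110
Score = (-3)·(-6510) + (-3)·(-1110) = 22860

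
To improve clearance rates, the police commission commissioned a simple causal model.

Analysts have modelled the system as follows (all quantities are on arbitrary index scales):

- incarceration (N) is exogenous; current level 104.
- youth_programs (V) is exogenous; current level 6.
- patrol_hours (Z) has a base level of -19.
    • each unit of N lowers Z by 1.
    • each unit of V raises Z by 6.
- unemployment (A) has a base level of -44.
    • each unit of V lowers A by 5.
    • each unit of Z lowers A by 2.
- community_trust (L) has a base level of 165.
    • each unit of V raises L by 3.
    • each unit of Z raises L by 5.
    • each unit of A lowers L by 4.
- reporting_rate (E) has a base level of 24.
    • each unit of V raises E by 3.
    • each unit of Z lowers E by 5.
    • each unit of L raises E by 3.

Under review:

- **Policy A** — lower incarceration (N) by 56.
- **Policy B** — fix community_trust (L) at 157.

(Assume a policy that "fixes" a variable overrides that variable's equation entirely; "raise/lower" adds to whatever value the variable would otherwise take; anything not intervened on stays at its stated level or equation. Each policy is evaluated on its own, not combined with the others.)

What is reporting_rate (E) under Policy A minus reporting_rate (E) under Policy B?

-523

Policy A (N − 56):
  N = 104 − 56 = 48
  V = 6
  Z = -19 − 48 + 6·6 = -31
  A = -44 − 5·6 − 2·(-31) = -12
  L = 165 + 3·6 + 5·(-31) − 4·(-12) = 76
  E = 24 + 3·6 − 5·(-31) + 3·76 = 425
Policy B (L := 157):
  N = 104
  V = 6
  Z = -19 − 104 + 6·6 = -87
  A = -44 − 5·6 − 2·(-87) = 100
  L = 157
  E = 24 + 3·6 − 5·(-87) + 3·157 = 948
E: 425 − 948 = -523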